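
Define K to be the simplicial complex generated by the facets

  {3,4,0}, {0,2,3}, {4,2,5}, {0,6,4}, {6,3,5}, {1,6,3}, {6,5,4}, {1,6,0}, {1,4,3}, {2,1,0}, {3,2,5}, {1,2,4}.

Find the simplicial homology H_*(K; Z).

H_0 ≅ Z,  H_1 ≅ Z/2,  H_2 = 0.

We work with the vertex ordering 0 < 1 < 2 < 3 < 4 < 5 < 6. The simplices of K, each written with vertices in increasing order, are:

  0-simplices (7): [0], [1], [2], [3], [4], [5], [6]
  1-simplices (18): [0,1], [0,2], [0,3], [0,4], [0,6], [1,2], [1,3], [1,4], [1,6], [2,3], [2,4], [2,5], [3,4], [3,5], [3,6], [4,5], [4,6], [5,6]
  2-simplices (12): [0,1,2], [0,1,6], [0,2,3], [0,3,4], [0,4,6], [1,2,4], [1,3,4], [1,3,6], [2,3,5], [2,4,5], [3,5,6], [4,5,6]

giving chain groups C_0 ≅ Z^7, C_1 ≅ Z^18, C_2 ≅ Z^12.

∂_1: C_1 → C_0 maps an edge to its endpoints' difference, ∂[p,q] = q − p. For instance
  ∂[1,4] = [4] − [1].
This gives a 7×18 integer matrix of rank 6; reducing to Smith normal form yields diagonal entries (1,1,1,1,1,1).

Boundary ∂_2: C_2 → C_1 sends each 2-simplex [p,q,r] to [q,r] − [p,r] + [p,q]. For instance
  ∂[0,2,3] = [2,3] − [0,3] + [0,2],
  ∂[1,2,4] = [2,4] − [1,4] + [1,2].
This gives a 18×12 integer matrix of rank 12; reducing to Smith normal form yields diagonal entries (1,1,1,1,1,1,1,1,1,1,1,2).

Now H_k = ker ∂_k / im ∂_{k+1}, so:

  H_0: rank C_0 − rank ∂_1 = 7 − 6 = 1, and the invariant factors of ∂_1 are all 1, so H_0 ≅ Z.
  H_1: rank ker ∂_1 − rank ∂_2 = (18 − 6) − 12 = 0, and ∂_2 has invariant factor 2 > 1, so H_1 ≅ Z/2.
  H_2: rank ker ∂_2 − rank ∂_3 = (12 − 12) − 0 = 0, and there is no ∂_3, so H_2 ≅ 0.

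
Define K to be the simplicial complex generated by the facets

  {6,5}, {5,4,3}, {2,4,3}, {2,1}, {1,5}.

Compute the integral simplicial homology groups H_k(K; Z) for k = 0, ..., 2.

H_0 ≅ Z,  H_1 ≅ Z,  H_2 = 0.

Take the total order 1 < 2 < 3 < 4 < 5 < 6 on the vertex set. Then K (dimension 2) consists of the simplices:

  0-simplices (6): [1], [2], [3], [4], [5], [6]
  1-simplices (8): [1,2], [1,5], [2,3], [2,4], [3,4], [3,5], [4,5], [5,6]
  2-simplices (2): [2,3,4], [3,4,5]

so the chain groups are C_0 ≅ Z^6, C_1 ≅ Z^8, C_2 ≅ Z^2.

The boundary map ∂_1: C_1 → C_0 maps an edge to its endpoints' difference, ∂[p,q] = q − p. For instance
  ∂[3,4] = [4] − [3].
The 6×8 boundary matrix has rank 5 and Smith normal form diag(1,1,1,1,1).

∂_2: C_2 → C_1 maps a triangle to the signed sum of its edges. For instance
  ∂[2,3,4] = [3,4] − [2,4] + [2,3],
  ∂[3,4,5] = [4,5] − [3,5] + [3,4].
This gives a 8×2 integer matrix of rank 2; reducing to Smith normal form yields diagonal entries (1,1).

Computing H_k = (kernel of ∂_k) / (image of ∂_{k+1}):

  H_0: rank C_0 − rank ∂_1 = 6 − 5 = 1, and the invariant factors of ∂_1 are all 1, so H_0 ≅ Z.
  H_1: rank ker ∂_1 − rank ∂_2 = (8 − 5) − 2 = 1, and the invariant factors of ∂_2 are all 1, so H_1 ≅ Z.
  H_2: rank ker ∂_2 − rank ∂_3 = (2 − 2) − 0 = 0, and there is no ∂_3, so H_2 ≅ 0.

As a check, the Euler characteristic is 6 − 8 + 2 = 0, which agrees with 1 − 1 + 0 = 0.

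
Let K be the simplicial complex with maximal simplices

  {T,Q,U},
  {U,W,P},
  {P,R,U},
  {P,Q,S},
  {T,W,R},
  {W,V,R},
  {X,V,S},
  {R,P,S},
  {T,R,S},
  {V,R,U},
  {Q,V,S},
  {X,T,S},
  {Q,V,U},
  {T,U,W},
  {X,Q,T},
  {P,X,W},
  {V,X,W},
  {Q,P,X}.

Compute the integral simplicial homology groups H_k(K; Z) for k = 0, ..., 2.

Take the total order P < Q < R < S < T < U < V < W < X on the vertex set. Then K (dimension 2) consists of the simplices:

  0-simplices (9): P, Q, R, S, T, U, V, W, X
  1-simplices (27): PQ, PR, PS, PU, PW, PX, QS, QT, QU, QV, QX, RS, RT, RU, RV, RW, ST, SV, SX, TU, TW, TX, UV, UW, VW, VX, WX
  2-simplices (18): PQS, PQX, PRS, PRU, PUW, PWX, QSV, QTU, QTX, QUV, RST, RTW, RUV, RVW, STX, SVX, TUW, VWX

so the chain groups are C_0 ≅ Z^9, C_1 ≅ Z^27, C_2 ≅ Z^18.

Boundary ∂_1: C_1 → C_0 is given by ∂[p,q] = [q] − [p].
The 9×27 boundary matrix has rank 8 and Smith normal form diag(1,1,1,1,1,1,1,1).

∂_2: C_2 → C_1 sends each 2-simplex [p,q,r] to [q,r] − [p,r] + [p,q]. For instance
  ∂RUV = UV − RV + RU,
  ∂RVW = VW − RW + RV.
The 27×18 boundary matrix has rank 18 and Smith normal form diag(1,1,1,1,1,1,1,1,1,1,1,1,1,1,1,1,1,2).

Reading off H_k = ker ∂_k / im ∂_{k+1}:

  H_0: rank C_0 − rank ∂_1 = 9 − 8 = 1, and the invariant factors of ∂_1 are all 1, so H_0 ≅ Z.
  H_1: rank ker ∂_1 − rank ∂_2 = (27 − 8) − 18 = 1, and ∂_2 has invariant factor 2 > 1, so H_1 ≅ Z ⊕ Z_2.
  H_2: rank ker ∂_2 − rank ∂_3 = (18 − 18) − 0 = 0, and there is no ∂_3, so H_2 ≅ 0.

H_0 = Z,  H_1 = Z ⊕ Z_2,  H_2 = 0.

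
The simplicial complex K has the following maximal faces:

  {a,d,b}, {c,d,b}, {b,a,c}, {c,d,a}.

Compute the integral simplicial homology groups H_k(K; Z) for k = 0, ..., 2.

H_0 = Z,  H_1 = 0,  H_2 = Z.

Take the total order a < b < c < d on the vertex set. Then K (dimension 2) consists of the simplices:

  0-simplices (4): a, b, c, d
  1-simplices (6): ab, ac, ad, bc, bd, cd
  2-simplices (4): abc, abd, acd, bcd

so the chain groups are C_0 ≅ Z^4, C_1 ≅ Z^6, C_2 ≅ Z^4.

Boundary ∂_1: C_1 → C_0 maps an edge to its endpoints' difference, ∂[p,q] = q − p.
This gives a 4×6 integer matrix of rank 3; reducing to Smith normal form yields diagonal entries (1,1,1).

Boundary ∂_2: C_2 → C_1 acts by ∂[p,q,r] = [q,r] − [p,r] + [p,q]. For instance
  ∂bcd = cd − bd + bc,
  ∂abd = bd − ad + ab.
The resulting 6×4 matrix has rank 3, and its Smith normal form has invariant factors (1,1,1).

Computing H_k = (kernel of ∂_k) / (image of ∂_{k+1}):

  H_0: rank C_0 − rank ∂_1 = 4 − 3 = 1, and the invariant factors of ∂_1 are all 1, so H_0 ≅ Z.
  H_1: rank ker ∂_1 − rank ∂_2 = (6 − 3) − 3 = 0, and the invariant factors of ∂_2 are all 1, so H_1 ≅ 0.
  H_2: rank ker ∂_2 − rank ∂_3 = (4 − 3) − 0 = 1, and there is no ∂_3, so H_2 ≅ Z.

As a check, the Euler characteristic is 4 − 6 + 4 = 2, which agrees with 1 − 0 + 1 = 2.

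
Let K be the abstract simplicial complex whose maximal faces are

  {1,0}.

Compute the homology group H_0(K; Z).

H_0 = Z.

We work with the vertex ordering 0 < 1. The simplices of K, each written with vertices in increasing order, are:

  0-simplices (2): [0], [1]
  1-simplices (1): [0,1]

Hence C_0 ≅ Z^2, C_1 ≅ Z^1.

The boundary map ∂_1: C_1 → C_0 is given by ∂[p,q] = [q] − [p].
This gives a 2×1 integer matrix of rank 1; reducing to Smith normal form yields diagonal entries (1).

From H_k ≅ ker(∂_k) / im(∂_{k+1}) we obtain:

  H_0: rank C_0 − rank ∂_1 = 2 − 1 = 1, and the invariant factors of ∂_1 are all 1, so H_0 = Z.

(K is a triangulation of the 1-simplex.)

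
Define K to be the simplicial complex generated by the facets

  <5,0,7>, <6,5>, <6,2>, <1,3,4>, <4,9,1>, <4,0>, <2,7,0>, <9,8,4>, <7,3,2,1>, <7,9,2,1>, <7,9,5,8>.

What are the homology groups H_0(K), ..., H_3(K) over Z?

H_0 = Z,  H_1 = Z^2,  H_2 = 0,  H_3 = 0.

Take the total order 0 < 1 < 2 < 3 < 4 < 5 < 6 < 7 < 8 < 9 on the vertex set. Then K (dimension 3) consists of the simplices:

  0-simplices (10): [0], [1], [2], [3], [4], [5], [6], [7], [8], [9]
  1-simplices (24): (24 of them)
  2-simplices (16): [0,2,7], [0,5,7], [1,2,3], [1,2,7], [1,2,9], [1,3,4], [1,3,7], [1,4,9], [1,7,9], [2,3,7], [2,7,9], [4,8,9], [5,7,8], [5,7,9], [5,8,9], [7,8,9]
  3-simplices (3): [1,2,3,7], [1,2,7,9], [5,7,8,9]

so the chain groups are C_0 ≅ Z^10, C_1 ≅ Z^24, C_2 ≅ Z^16, C_3 ≅ Z^3.

The boundary map ∂_1: C_1 → C_0 sends each edge [p,q] (with p < q) to q − p.
This gives a 10×24 integer matrix of rank 9; reducing to Smith normal form yields diagonal entries (1,1,1,1,1,1,1,1,1).

The boundary map ∂_2: C_2 → C_1 maps a triangle to the signed sum of its edges. For instance
  ∂[4,8,9] = [8,9] − [4,9] + [4,8],
  ∂[1,4,9] = [4,9] − [1,9] + [1,4].
The resulting 24×16 matrix has rank 13, and its Smith normal form has invariant factors (1,1,1,1,1,1,1,1,1,1,1,1,1).

Boundary ∂_3: C_3 → C_2 sends each 3-simplex σ to the alternating sum Σ_i (−1)^i (σ with its i-th vertex removed). For instance
  ∂[1,2,7,9] = [2,7,9] − [1,7,9] + [1,2,9] − [1,2,7],
  ∂[5,7,8,9] = [7,8,9] − [5,8,9] + [5,7,9] − [5,7,8].
This gives a 16×3 integer matrix of rank 3; reducing to Smith normal form yields diagonal entries (1,1,1).

Now H_k = ker ∂_k / im ∂_{k+1}, so:

  H_0: rank C_0 − rank ∂_1 = 10 − 9 = 1, and the invariant factors of ∂_1 are all 1, so H_0 = Z.
  H_1: rank ker ∂_1 − rank ∂_2 = (24 − 9) − 13 = 2, and the invariant factors of ∂_2 are all 1, so H_1 = Z^2.
  H_2: rank ker ∂_2 − rank ∂_3 = (16 − 13) − 3 = 0, and the invariant factors of ∂_3 are all 1, so H_2 = 0.
  H_3: rank ker ∂_3 − rank ∂_4 = (3 − 3) − 0 = 0, and there is no ∂_4, so H_3 = 0.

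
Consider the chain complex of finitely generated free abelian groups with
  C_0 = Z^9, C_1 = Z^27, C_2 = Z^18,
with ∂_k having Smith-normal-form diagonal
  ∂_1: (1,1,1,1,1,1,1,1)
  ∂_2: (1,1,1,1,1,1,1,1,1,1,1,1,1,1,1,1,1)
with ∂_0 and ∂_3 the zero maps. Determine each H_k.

H_0 = Z,  H_1 = Z^2,  H_2 = Z.

H_0: b_0 = 9 − 0 − 8 = 1; torsion from ∂_1 factors > 1: none. So H_0 = Z.
H_1: b_1 = 27 − 8 − 17 = 2; torsion from ∂_2 factors > 1: none. So H_1 = Z^2.
H_2: b_2 = 18 − 17 − 0 = 1; torsion from ∂_3 factors > 1: none. So H_2 = Z.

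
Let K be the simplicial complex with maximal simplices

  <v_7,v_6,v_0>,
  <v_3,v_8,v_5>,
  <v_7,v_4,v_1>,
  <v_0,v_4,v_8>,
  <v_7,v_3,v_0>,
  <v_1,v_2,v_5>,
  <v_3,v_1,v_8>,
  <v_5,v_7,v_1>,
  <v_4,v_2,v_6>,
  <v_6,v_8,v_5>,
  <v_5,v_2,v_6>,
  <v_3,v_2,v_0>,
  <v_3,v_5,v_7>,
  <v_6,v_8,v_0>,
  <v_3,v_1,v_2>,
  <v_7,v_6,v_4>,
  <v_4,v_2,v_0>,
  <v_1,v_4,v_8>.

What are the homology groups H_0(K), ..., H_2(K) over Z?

We work with the vertex ordering v_0 < v_1 < v_2 < v_3 < v_4 < v_5 < v_6 < v_7 < v_8. The simplices of K, each written with vertices in increasing order, are:

  0-simplices (9): [v_0], [v_1], [v_2], [v_3], [v_4], [v_5], [v_6], [v_7], [v_8]
  1-simplices (27): (27 of them)
  2-simplices (18): (18 of them)

Hence C_0 ≅ Z^9, C_1 ≅ Z^27, C_2 ≅ Z^18.

The boundary map ∂_1: C_1 → C_0 maps an edge to its endpoints' difference, ∂[p,q] = q − p. For instance
  ∂[v_5,v_8] = [v_8] − [v_5].
The 9×27 boundary matrix has rank 8 and Smith normal form diag(1,1,1,1,1,1,1,1).

The boundary map ∂_2: C_2 → C_1 maps a triangle to the signed sum of its edges. For instance
  ∂[v_0,v_6,v_8] = [v_6,v_8] − [v_0,v_8] + [v_0,v_6],
  ∂[v_3,v_5,v_7] = [v_5,v_7] − [v_3,v_7] + [v_3,v_5].
This gives a 27×18 integer matrix of rank 18; reducing to Smith normal form yields diagonal entries (1,1,1,1,1,1,1,1,1,1,1,1,1,1,1,1,1,2).

Now H_k = ker ∂_k / im ∂_{k+1}, so:

  H_0: rank C_0 − rank ∂_1 = 9 − 8 = 1, and the invariant factors of ∂_1 are all 1, so H_0 = Z.
  H_1: rank ker ∂_1 − rank ∂_2 = (27 − 8) − 18 = 1, and ∂_2 has invariant factor 2 > 1, so H_1 = Z ⊕ Z/2.
  H_2: rank ker ∂_2 − rank ∂_3 = (18 − 18) − 0 = 0, and there is no ∂_3, so H_2 = 0.

H_0 ≅ Z,  H_1 ≅ Z ⊕ Z/2,  H_2 = 0.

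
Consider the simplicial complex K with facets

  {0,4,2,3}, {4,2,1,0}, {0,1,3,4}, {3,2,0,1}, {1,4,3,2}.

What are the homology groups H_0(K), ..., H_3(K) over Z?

H_0 = Z,  H_1 = 0,  H_2 = 0,  H_3 = Z.

K has 5 vertices, 10 edges, 10 triangles, 5 3-simplices.
rank ∂_0 = 0, rank ∂_1 = 4 ⇒ b_0 = 5 − 0 − 4 = 1; all invariant factors of ∂_1 are 1 so no torsion. So H_0 ≅ Z.
rank ∂_1 = 4, rank ∂_2 = 6 ⇒ b_1 = 10 − 4 − 6 = 0; all invariant factors of ∂_2 are 1 so no torsion. So H_1 ≅ 0.
rank ∂_2 = 6, rank ∂_3 = 4 ⇒ b_2 = 10 − 6 − 4 = 0; all invariant factors of ∂_3 are 1 so no torsion. So H_2 ≅ 0.
rank ∂_3 = 4, rank ∂_4 = 0 ⇒ b_3 = 5 − 4 − 0 = 1. So H_3 ≅ Z.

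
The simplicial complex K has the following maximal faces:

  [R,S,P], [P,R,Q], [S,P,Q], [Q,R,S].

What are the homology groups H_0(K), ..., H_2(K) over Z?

H_0 = Z,  H_1 = 0,  H_2 = Z.

K has 4 vertices, 6 edges, 4 triangles.
rank ∂_0 = 0, rank ∂_1 = 3 ⇒ b_0 = 4 − 0 − 3 = 1; all invariant factors of ∂_1 are 1 so no torsion. So H_0 ≅ Z.
rank ∂_1 = 3, rank ∂_2 = 3 ⇒ b_1 = 6 − 3 − 3 = 0; all invariant factors of ∂_2 are 1 so no torsion. So H_1 ≅ 0.
rank ∂_2 = 3, rank ∂_3 = 0 ⇒ b_2 = 4 − 3 − 0 = 1. So H_2 ≅ Z.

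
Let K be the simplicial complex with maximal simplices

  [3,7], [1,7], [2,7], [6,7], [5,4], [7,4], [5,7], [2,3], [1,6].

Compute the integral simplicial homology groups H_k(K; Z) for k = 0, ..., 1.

H_0 = Z,  H_1 = Z^3.

Fix the vertex order 1 < 2 < 3 < 4 < 5 < 6 < 7 and write every simplex with vertices in increasing order. Then dim K = 1 and the simplices of K are:

  0-simplices (7): [1], [2], [3], [4], [5], [6], [7]
  1-simplices (9): [1,6], [1,7], [2,3], [2,7], [3,7], [4,5], [4,7], [5,7], [6,7]

Hence C_0 ≅ Z^7, C_1 ≅ Z^9.

Boundary ∂_1: C_1 → C_0 maps an edge to its endpoints' difference, ∂[p,q] = q − p. For instance
  ∂[2,7] = [7] − [2].
The resulting 7×9 matrix has rank 6, and its Smith normal form has invariant factors (1,1,1,1,1,1).

Reading off H_k = ker ∂_k / im ∂_{k+1}:

  H_0: rank C_0 − rank ∂_1 = 7 − 6 = 1, and the invariant factors of ∂_1 are all 1, so H_0 = Z.
  H_1: rank ker ∂_1 − rank ∂_2 = (9 − 6) − 0 = 3, and there is no ∂_2, so H_1 = Z^3.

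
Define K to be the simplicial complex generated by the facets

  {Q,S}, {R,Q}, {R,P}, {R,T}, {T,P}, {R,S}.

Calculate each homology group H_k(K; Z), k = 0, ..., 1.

H_0 = Z,  H_1 = Z^2.

Fix the vertex order P < Q < R < S < T and write every simplex with vertices in increasing order. Then dim K = 1 and the simplices of K are:

  0-simplices (5): P, Q, R, S, T
  1-simplices (6): PR, PT, QR, QS, RS, RT

so the chain groups are C_0 ≅ Z^5, C_1 ≅ Z^6.

∂_1: C_1 → C_0 maps an edge to its endpoints' difference, ∂[p,q] = q − p. For instance
  ∂QR = R − Q.
The 5×6 boundary matrix has rank 4 and Smith normal form diag(1,1,1,1).

Reading off H_k = ker ∂_k / im ∂_{k+1}:

  H_0: rank C_0 − rank ∂_1 = 5 − 4 = 1, and the invariant factors of ∂_1 are all 1, so H_0 ≅ Z.
  H_1: rank ker ∂_1 − rank ∂_2 = (6 − 4) − 0 = 2, and there is no ∂_2, so H_1 ≅ Z^2.

(K is a triangulation of a wedge of 2 circles.)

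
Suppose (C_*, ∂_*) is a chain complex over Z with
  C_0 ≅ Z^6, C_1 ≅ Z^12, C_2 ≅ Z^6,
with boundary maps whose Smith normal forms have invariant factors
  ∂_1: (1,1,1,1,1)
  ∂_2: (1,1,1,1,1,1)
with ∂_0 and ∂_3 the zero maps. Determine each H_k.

H_0 = Z,  H_1 = Z,  H_2 = 0.

H_0: b_0 = 6 − 0 − 5 = 1; torsion from ∂_1 factors > 1: none. So H_0 = Z.
H_1: b_1 = 12 − 5 − 6 = 1; torsion from ∂_2 factors > 1: none. So H_1 = Z.
H_2: b_2 = 6 − 6 − 0 = 0; torsion from ∂_3 factors > 1: none. So H_2 = 0.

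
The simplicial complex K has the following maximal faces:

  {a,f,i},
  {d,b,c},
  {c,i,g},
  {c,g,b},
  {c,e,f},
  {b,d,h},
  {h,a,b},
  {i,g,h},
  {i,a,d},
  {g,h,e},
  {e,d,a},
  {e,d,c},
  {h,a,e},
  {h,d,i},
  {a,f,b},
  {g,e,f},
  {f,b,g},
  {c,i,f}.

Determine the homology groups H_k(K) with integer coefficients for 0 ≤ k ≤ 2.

H_0 ≅ Z,  H_1 ≅ Z ⊕ Z/2,  H_2 = 0.

Fix the vertex order a < b < c < d < e < f < g < h < i and write every simplex with vertices in increasing order. Then dim K = 2 and the simplices of K are:

  0-simplices (9): a, b, c, d, e, f, g, h, i
  1-simplices (27): ab, ad, ae, af, ah, ai, bc, bd, bf, bg, bh, cd, ce, cf, cg, ci, de, dh, di, ef, eg, eh, fg, fi, gh, gi, hi
  2-simplices (18): abf, abh, ade, adi, aeh, afi, bcd, bcg, bdh, bfg, cde, cef, cfi, cgi, dhi, efg, egh, ghi

giving chain groups C_0 ≅ Z^9, C_1 ≅ Z^27, C_2 ≅ Z^18.

∂_1: C_1 → C_0 is given by ∂[p,q] = [q] − [p].
The resulting 9×27 matrix has rank 8, and its Smith normal form has invariant factors (1,1,1,1,1,1,1,1).

Boundary ∂_2: C_2 → C_1 acts by ∂[p,q,r] = [q,r] − [p,r] + [p,q]. For instance
  ∂dhi = hi − di + dh,
  ∂cef = ef − cf + ce.
This gives a 27×18 integer matrix of rank 18; reducing to Smith normal form yields diagonal entries (1,1,1,1,1,1,1,1,1,1,1,1,1,1,1,1,1,2).

From H_k ≅ ker(∂_k) / im(∂_{k+1}) we obtain:

  H_0: rank C_0 − rank ∂_1 = 9 − 8 = 1, and the invariant factors of ∂_1 are all 1, so H_0 = Z.
  H_1: rank ker ∂_1 − rank ∂_2 = (27 − 8) − 18 = 1, and ∂_2 has invariant factor 2 > 1, so H_1 = Z ⊕ Z/2.
  H_2: rank ker ∂_2 − rank ∂_3 = (18 − 18) − 0 = 0, and there is no ∂_3, so H_2 = 0.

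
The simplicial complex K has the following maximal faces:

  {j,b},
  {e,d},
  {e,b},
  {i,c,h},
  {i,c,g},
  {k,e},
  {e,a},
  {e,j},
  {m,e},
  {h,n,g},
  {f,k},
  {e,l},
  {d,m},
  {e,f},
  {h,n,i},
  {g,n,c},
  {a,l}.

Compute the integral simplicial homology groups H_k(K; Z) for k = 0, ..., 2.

H_0 ≅ Z^2,  H_1 ≅ Z^5,  H_2 = 0.

Order the vertices as a < b < c < d < e < f < g < h < i < j < k < l < m < n. Listing each simplex with vertices in this order, K has dimension 2 with simplices:

  0-simplices (14): a, b, c, d, e, f, g, h, i, j, k, l, m, n
  1-simplices (22): ae, al, be, bj, cg, ch, ci, cn, de, dm, ef, ej, ek, el, em, fk, gh, gi, gn, hi, hn, in
  2-simplices (5): cgi, cgn, chi, ghn, hin

giving chain groups C_0 ≅ Z^14, C_1 ≅ Z^22, C_2 ≅ Z^5.

Boundary ∂_1: C_1 → C_0 is given by ∂[p,q] = [q] − [p]. For instance
  ∂ek = k − e.
The 14×22 boundary matrix has rank 12 and Smith normal form diag(1,1,1,1,1,1,1,1,1,1,1,1).

Boundary ∂_2: C_2 → C_1 maps a triangle to the signed sum of its edges. For instance
  ∂chi = hi − ci + ch,
  ∂hin = in − hn + hi.
The 22×5 boundary matrix has rank 5 and Smith normal form diag(1,1,1,1,1).

From H_k ≅ ker(∂_k) / im(∂_{k+1}) we obtain:

  H_0: rank C_0 − rank ∂_1 = 14 − 12 = 2, and the invariant factors of ∂_1 are all 1, so H_0 ≅ Z^2.
  H_1: rank ker ∂_1 − rank ∂_2 = (22 − 12) − 5 = 5, and the invariant factors of ∂_2 are all 1, so H_1 ≅ Z^5.
  H_2: rank ker ∂_2 − rank ∂_3 = (5 − 5) − 0 = 0, and there is no ∂_3, so H_2 ≅ 0.

(K is a triangulation of the disjoint union of the Möbius band and a wedge of 4 circles.)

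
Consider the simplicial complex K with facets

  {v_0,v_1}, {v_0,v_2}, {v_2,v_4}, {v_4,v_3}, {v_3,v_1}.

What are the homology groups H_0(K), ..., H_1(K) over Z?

H_0 ≅ Z,  H_1 ≅ Z.

Fix the vertex order v_0 < v_1 < v_2 < v_3 < v_4 and write every simplex with vertices in increasing order. Then dim K = 1 and the simplices of K are:

  0-simplices (5): [v_0], [v_1], [v_2], [v_3], [v_4]
  1-simplices (5): [v_0,v_1], [v_0,v_2], [v_1,v_3], [v_2,v_4], [v_3,v_4]

giving chain groups C_0 ≅ Z^5, C_1 ≅ Z^5.

The boundary map ∂_1: C_1 → C_0 maps an edge to its endpoints' difference, ∂[p,q] = q − p. For instance
  ∂[v_1,v_3] = [v_3] − [v_1].
As a 5×5 matrix over Z this has rank 4, with invariant factors (1,1,1,1).

Now H_k = ker ∂_k / im ∂_{k+1}, so:

  H_0: rank C_0 − rank ∂_1 = 5 − 4 = 1, and the invariant factors of ∂_1 are all 1, so H_0 = Z.
  H_1: rank ker ∂_1 − rank ∂_2 = (5 − 4) − 0 = 1, and there is no ∂_2, so H_1 = Z.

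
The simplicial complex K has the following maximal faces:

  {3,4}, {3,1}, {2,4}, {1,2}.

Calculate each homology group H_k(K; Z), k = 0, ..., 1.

H_0 ≅ Z,  H_1 ≅ Z.

Take the total order 1 < 2 < 3 < 4 on the vertex set. Then K (dimension 1) consists of the simplices:

  0-simplices (4): [1], [2], [3], [4]
  1-simplices (4): [1,2], [1,3], [2,4], [3,4]

so the chain groups are C_0 ≅ Z^4, C_1 ≅ Z^4.

The boundary map ∂_1: C_1 → C_0 sends each edge [p,q] (with p < q) to q − p.
The resulting 4×4 matrix has rank 3, and its Smith normal form has invariant factors (1,1,1).

From H_k ≅ ker(∂_k) / im(∂_{k+1}) we obtain:

  H_0: rank C_0 − rank ∂_1 = 4 − 3 = 1, and the invariant factors of ∂_1 are all 1, so H_0 = Z.
  H_1: rank ker ∂_1 − rank ∂_2 = (4 − 3) − 0 = 1, and there is no ∂_2, so H_1 = Z.

As a check, the Euler characteristic is 4 − 4 = 0, which agrees with 1 − 1 = 0.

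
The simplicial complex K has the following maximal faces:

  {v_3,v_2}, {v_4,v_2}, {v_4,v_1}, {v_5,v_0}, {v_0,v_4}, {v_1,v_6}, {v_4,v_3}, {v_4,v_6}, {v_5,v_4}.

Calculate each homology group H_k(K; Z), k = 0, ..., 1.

H_0 = Z,  H_1 = Z^3.

Order the vertices as v_0 < v_1 < v_2 < v_3 < v_4 < v_5 < v_6. Listing each simplex with vertices in this order, K has dimension 1 with simplices:

  0-simplices (7): [v_0], [v_1], [v_2], [v_3], [v_4], [v_5], [v_6]
  1-simplices (9): [v_0,v_4], [v_0,v_5], [v_1,v_4], [v_1,v_6], [v_2,v_3], [v_2,v_4], [v_3,v_4], [v_4,v_5], [v_4,v_6]

Hence C_0 ≅ Z^7, C_1 ≅ Z^9.

∂_1: C_1 → C_0 is given by ∂[p,q] = [q] − [p]. For instance
  ∂[v_2,v_3] = [v_3] − [v_2].
This gives a 7×9 integer matrix of rank 6; reducing to Smith normal form yields diagonal entries (1,1,1,1,1,1).

From H_k ≅ ker(∂_k) / im(∂_{k+1}) we obtain:

  H_0: rank C_0 − rank ∂_1 = 7 − 6 = 1, and the invariant factors of ∂_1 are all 1, so H_0 = Z.
  H_1: rank ker ∂_1 − rank ∂_2 = (9 − 6) − 0 = 3, and there is no ∂_2, so H_1 = Z^3.

As a check, the Euler characteristic is 7 − 9 = -2, which agrees with 1 − 3 = -2.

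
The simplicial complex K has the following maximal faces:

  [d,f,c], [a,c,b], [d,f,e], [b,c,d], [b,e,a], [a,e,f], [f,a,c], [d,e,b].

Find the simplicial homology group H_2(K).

We work with the vertex ordering a < b < c < d < e < f. The simplices of K, each written with vertices in increasing order, are:

  0-simplices (6): a, b, c, d, e, f
  1-simplices (12): ab, ac, ae, af, bc, bd, be, cd, cf, de, df, ef
  2-simplices (8): abc, abe, acf, aef, bcd, bde, cdf, def

Hence C_0 ≅ Z^6, C_1 ≅ Z^12, C_2 ≅ Z^8.

Boundary ∂_1: C_1 → C_0 is given by ∂[p,q] = [q] − [p].
As a 6×12 matrix over Z this has rank 5, with invariant factors (1,1,1,1,1).

∂_2: C_2 → C_1 acts by ∂[p,q,r] = [q,r] − [p,r] + [p,q]. For instance
  ∂bde = de − be + bd,
  ∂cdf = df − cf + cd.
As a 12×8 matrix over Z this has rank 7, with invariant factors (1,1,1,1,1,1,1).

Computing H_k = (kernel of ∂_k) / (image of ∂_{k+1}):

  H_2: rank ker ∂_2 − rank ∂_3 = (8 − 7) − 0 = 1, and there is no ∂_3, so H_2 ≅ Z.

H_2 = Z.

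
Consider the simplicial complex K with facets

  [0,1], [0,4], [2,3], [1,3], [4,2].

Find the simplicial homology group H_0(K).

H_0 ≅ Z.

K has 5 vertices, 5 edges.
rank ∂_0 = 0, rank ∂_1 = 4 ⇒ b_0 = 5 − 0 − 4 = 1; all invariant factors of ∂_1 are 1 so no torsion. So H_0 ≅ Z.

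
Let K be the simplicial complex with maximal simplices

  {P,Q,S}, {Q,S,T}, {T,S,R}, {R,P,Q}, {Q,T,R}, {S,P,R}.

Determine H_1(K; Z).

We work with the vertex ordering P < Q < R < S < T. The simplices of K, each written with vertices in increasing order, are:

  0-simplices (5): P, Q, R, S, T
  1-simplices (9): PQ, PR, PS, QR, QS, QT, RS, RT, ST
  2-simplices (6): PQR, PQS, PRS, QRT, QST, RST

so the chain groups are C_0 ≅ Z^5, C_1 ≅ Z^9, C_2 ≅ Z^6.

∂_1: C_1 → C_0 is given by ∂[p,q] = [q] − [p]. For instance
  ∂QT = T − Q.
The 5×9 boundary matrix has rank 4 and Smith normal form diag(1,1,1,1).

The boundary map ∂_2: C_2 → C_1 maps a triangle to the signed sum of its edges. For instance
  ∂RST = ST − RT + RS,
  ∂PQS = QS − PS + PQ.
As a 9×6 matrix over Z this has rank 5, with invariant factors (1,1,1,1,1).

Now H_k = ker ∂_k / im ∂_{k+1}, so:

  H_1: rank ker ∂_1 − rank ∂_2 = (9 − 4) − 5 = 0, and the invariant factors of ∂_2 are all 1, so H_1 ≅ 0.

H_1 = 0.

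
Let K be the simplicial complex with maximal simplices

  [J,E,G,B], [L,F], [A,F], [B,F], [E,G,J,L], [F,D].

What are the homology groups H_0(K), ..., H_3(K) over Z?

K has 8 vertices, 13 edges, 7 triangles, 2 3-simplices.
rank ∂_0 = 0, rank ∂_1 = 7 ⇒ b_0 = 8 − 0 − 7 = 1; all invariant factors of ∂_1 are 1 so no torsion. So H_0 = Z.
rank ∂_1 = 7, rank ∂_2 = 5 ⇒ b_1 = 13 − 7 − 5 = 1; all invariant factors of ∂_2 are 1 so no torsion. So H_1 = Z.
rank ∂_2 = 5, rank ∂_3 = 2 ⇒ b_2 = 7 − 5 − 2 = 0; all invariant factors of ∂_3 are 1 so no torsion. So H_2 = 0.
rank ∂_3 = 2, rank ∂_4 = 0 ⇒ b_3 = 2 − 2 − 0 = 0. So H_3 = 0.

H_0 = Z,  H_1 = Z,  H_2 = 0,  H_3 = 0.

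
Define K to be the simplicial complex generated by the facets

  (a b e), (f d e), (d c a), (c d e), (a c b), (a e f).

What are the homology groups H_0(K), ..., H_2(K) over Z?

H_0 = Z,  H_1 = Z,  H_2 = 0.

Order the vertices as a < b < c < d < e < f. Listing each simplex with vertices in this order, K has dimension 2 with simplices:

  0-simplices (6): a, b, c, d, e, f
  1-simplices (12): ab, ac, ad, ae, af, bc, be, cd, ce, de, df, ef
  2-simplices (6): abc, abe, acd, aef, cde, def

giving chain groups C_0 ≅ Z^6, C_1 ≅ Z^12, C_2 ≅ Z^6.

Boundary ∂_1: C_1 → C_0 sends each edge [p,q] (with p < q) to q − p.
The 6×12 boundary matrix has rank 5 and Smith normal form diag(1,1,1,1,1).

Boundary ∂_2: C_2 → C_1 sends each 2-simplex [p,q,r] to [q,r] − [p,r] + [p,q]. For instance
  ∂def = ef − df + de,
  ∂acd = cd − ad + ac.
The resulting 12×6 matrix has rank 6, and its Smith normal form has invariant factors (1,1,1,1,1,1).

Reading off H_k = ker ∂_k / im ∂_{k+1}:

  H_0: rank C_0 − rank ∂_1 = 6 − 5 = 1, and the invariant factors of ∂_1 are all 1, so H_0 ≅ Z.
  H_1: rank ker ∂_1 − rank ∂_2 = (12 − 5) − 6 = 1, and the invariant factors of ∂_2 are all 1, so H_1 ≅ Z.
  H_2: rank ker ∂_2 − rank ∂_3 = (6 − 6) − 0 = 0, and there is no ∂_3, so H_2 ≅ 0.

(K is a triangulation of the cylinder S^1 x I.)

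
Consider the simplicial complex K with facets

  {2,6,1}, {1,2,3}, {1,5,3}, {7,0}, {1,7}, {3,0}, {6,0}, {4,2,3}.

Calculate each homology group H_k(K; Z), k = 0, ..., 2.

Take the total order 0 < 1 < 2 < 3 < 4 < 5 < 6 < 7 on the vertex set. Then K (dimension 2) consists of the simplices:

  0-simplices (8): [0], [1], [2], [3], [4], [5], [6], [7]
  1-simplices (13): [0,3], [0,6], [0,7], [1,2], [1,3], [1,5], [1,6], [1,7], [2,3], [2,4], [2,6], [3,4], [3,5]
  2-simplices (4): [1,2,3], [1,2,6], [1,3,5], [2,3,4]

giving chain groups C_0 ≅ Z^8, C_1 ≅ Z^13, C_2 ≅ Z^4.

Boundary ∂_1: C_1 → C_0 sends each edge [p,q] (with p < q) to q − p.
The resulting 8×13 matrix has rank 7, and its Smith normal form has invariant factors (1,1,1,1,1,1,1).

The boundary map ∂_2: C_2 → C_1 sends each 2-simplex [p,q,r] to [q,r] − [p,r] + [p,q]. For instance
  ∂[1,3,5] = [3,5] − [1,5] + [1,3],
  ∂[2,3,4] = [3,4] − [2,4] + [2,3].
As a 13×4 matrix over Z this has rank 4, with invariant factors (1,1,1,1).

Now H_k = ker ∂_k / im ∂_{k+1}, so:

  H_0: rank C_0 − rank ∂_1 = 8 − 7 = 1, and the invariant factors of ∂_1 are all 1, so H_0 = Z.
  H_1: rank ker ∂_1 − rank ∂_2 = (13 − 7) − 4 = 2, and the invariant factors of ∂_2 are all 1, so H_1 = Z^2.
  H_2: rank ker ∂_2 − rank ∂_3 = (4 − 4) − 0 = 0, and there is no ∂_3, so H_2 = 0.

H_0 = Z,  H_1 = Z^2,  H_2 = 0.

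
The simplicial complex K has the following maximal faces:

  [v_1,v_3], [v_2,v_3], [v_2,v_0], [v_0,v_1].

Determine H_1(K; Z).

H_1 ≅ Z.

We work with the vertex ordering v_0 < v_1 < v_2 < v_3. The simplices of K, each written with vertices in increasing order, are:

  0-simplices (4): [v_0], [v_1], [v_2], [v_3]
  1-simplices (4): [v_0,v_1], [v_0,v_2], [v_1,v_3], [v_2,v_3]

so the chain groups are C_0 ≅ Z^4, C_1 ≅ Z^4.

The boundary map ∂_1: C_1 → C_0 maps an edge to its endpoints' difference, ∂[p,q] = q − p. For instance
  ∂[v_0,v_1] = [v_1] − [v_0].
As a 4×4 matrix over Z this has rank 3, with invariant factors (1,1,1).

Reading off H_k = ker ∂_k / im ∂_{k+1}:

  H_1: rank ker ∂_1 − rank ∂_2 = (4 − 3) − 0 = 1, and there is no ∂_2, so H_1 ≅ Z.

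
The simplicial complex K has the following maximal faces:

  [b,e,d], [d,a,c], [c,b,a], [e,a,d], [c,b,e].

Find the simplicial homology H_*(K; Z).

H_0 = Z,  H_1 = Z,  H_2 = 0.

Take the total order a < b < c < d < e on the vertex set. Then K (dimension 2) consists of the simplices:

  0-simplices (5): a, b, c, d, e
  1-simplices (10): ab, ac, ad, ae, bc, bd, be, cd, ce, de
  2-simplices (5): abc, acd, ade, bce, bde

giving chain groups C_0 ≅ Z^5, C_1 ≅ Z^10, C_2 ≅ Z^5.

Boundary ∂_1: C_1 → C_0 is given by ∂[p,q] = [q] − [p]. For instance
  ∂bc = c − b.
The 5×10 boundary matrix has rank 4 and Smith normal form diag(1,1,1,1).

∂_2: C_2 → C_1 sends each 2-simplex [p,q,r] to [q,r] − [p,r] + [p,q]. For instance
  ∂ade = de − ae + ad,
  ∂bde = de − be + bd.
This gives a 10×5 integer matrix of rank 5; reducing to Smith normal form yields diagonal entries (1,1,1,1,1).

Computing H_k = (kernel of ∂_k) / (image of ∂_{k+1}):

  H_0: rank C_0 − rank ∂_1 = 5 − 4 = 1, and the invariant factors of ∂_1 are all 1, so H_0 ≅ Z.
  H_1: rank ker ∂_1 − rank ∂_2 = (10 − 4) − 5 = 1, and the invariant factors of ∂_2 are all 1, so H_1 ≅ Z.
  H_2: rank ker ∂_2 − rank ∂_3 = (5 − 5) − 0 = 0, and there is no ∂_3, so H_2 ≅ 0.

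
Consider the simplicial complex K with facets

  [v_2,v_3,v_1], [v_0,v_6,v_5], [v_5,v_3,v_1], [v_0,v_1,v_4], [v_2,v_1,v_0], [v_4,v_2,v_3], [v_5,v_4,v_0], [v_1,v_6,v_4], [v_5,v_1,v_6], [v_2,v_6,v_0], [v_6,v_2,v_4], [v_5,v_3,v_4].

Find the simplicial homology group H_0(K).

Fix the vertex order v_0 < v_1 < v_2 < v_3 < v_4 < v_5 < v_6 and write every simplex with vertices in increasing order. Then dim K = 2 and the simplices of K are:

  0-simplices (7): [v_0], [v_1], [v_2], [v_3], [v_4], [v_5], [v_6]
  1-simplices (18): (18 of them)
  2-simplices (12): (12 of them)

giving chain groups C_0 ≅ Z^7, C_1 ≅ Z^18, C_2 ≅ Z^12.

The boundary map ∂_1: C_1 → C_0 is given by ∂[p,q] = [q] − [p]. For instance
  ∂[v_0,v_6] = [v_6] − [v_0].
The 7×18 boundary matrix has rank 6 and Smith normal form diag(1,1,1,1,1,1).

∂_2: C_2 → C_1 sends each 2-simplex [p,q,r] to [q,r] − [p,r] + [p,q]. For instance
  ∂[v_0,v_1,v_2] = [v_1,v_2] − [v_0,v_2] + [v_0,v_1],
  ∂[v_1,v_3,v_5] = [v_3,v_5] − [v_1,v_5] + [v_1,v_3].
As a 18×12 matrix over Z this has rank 12, with invariant factors (1,1,1,1,1,1,1,1,1,1,1,2).

Computing H_k = (kernel of ∂_k) / (image of ∂_{k+1}):

  H_0: rank C_0 − rank ∂_1 = 7 − 6 = 1, and the invariant factors of ∂_1 are all 1, so H_0 ≅ Z.

H_0 = Z.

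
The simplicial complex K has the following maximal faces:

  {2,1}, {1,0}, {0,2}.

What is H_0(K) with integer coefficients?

H_0 = Z.

Take the total order 0 < 1 < 2 on the vertex set. Then K (dimension 1) consists of the simplices:

  0-simplices (3): [0], [1], [2]
  1-simplices (3): [0,1], [0,2], [1,2]

giving chain groups C_0 ≅ Z^3, C_1 ≅ Z^3.

∂_1: C_1 → C_0 is given by ∂[p,q] = [q] − [p].
The resulting 3×3 matrix has rank 2, and its Smith normal form has invariant factors (1,1).

Computing H_k = (kernel of ∂_k) / (image of ∂_{k+1}):

  H_0: rank C_0 − rank ∂_1 = 3 − 2 = 1, and the invariant factors of ∂_1 are all 1, so H_0 ≅ Z.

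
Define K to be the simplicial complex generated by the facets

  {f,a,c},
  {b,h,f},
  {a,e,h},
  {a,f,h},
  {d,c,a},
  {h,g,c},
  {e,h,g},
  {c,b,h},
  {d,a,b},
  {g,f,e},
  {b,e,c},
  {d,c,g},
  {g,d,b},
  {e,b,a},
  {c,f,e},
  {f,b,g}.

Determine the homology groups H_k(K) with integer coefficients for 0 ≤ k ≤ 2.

Fix the vertex order a < b < c < d < e < f < g < h and write every simplex with vertices in increasing order. Then dim K = 2 and the simplices of K are:

  0-simplices (8): a, b, c, d, e, f, g, h
  1-simplices (24): ab, ac, ad, ae, af, ah, bc, bd, be, bf, bg, bh, cd, ce, cf, cg, ch, dg, ef, eg, eh, fg, fh, gh
  2-simplices (16): abd, abe, acd, acf, aeh, afh, bce, bch, bdg, bfg, bfh, cdg, cef, cgh, efg, egh

Hence C_0 ≅ Z^8, C_1 ≅ Z^24, C_2 ≅ Z^16.

The boundary map ∂_1: C_1 → C_0 is given by ∂[p,q] = [q] − [p]. For instance
  ∂cd = d − c.
The 8×24 boundary matrix has rank 7 and Smith normal form diag(1,1,1,1,1,1,1).

Boundary ∂_2: C_2 → C_1 sends each 2-simplex [p,q,r] to [q,r] − [p,r] + [p,q]. For instance
  ∂acd = cd − ad + ac,
  ∂bch = ch − bh + bc.
The 24×16 boundary matrix has rank 15 and Smith normal form diag(1,1,1,1,1,1,1,1,1,1,1,1,1,1,1).

From H_k ≅ ker(∂_k) / im(∂_{k+1}) we obtain:

  H_0: rank C_0 − rank ∂_1 = 8 − 7 = 1, and the invariant factors of ∂_1 are all 1, so H_0 ≅ Z.
  H_1: rank ker ∂_1 − rank ∂_2 = (24 − 7) − 15 = 2, and the invariant factors of ∂_2 are all 1, so H_1 ≅ Z^2.
  H_2: rank ker ∂_2 − rank ∂_3 = (16 − 15) − 0 = 1, and there is no ∂_3, so H_2 ≅ Z.

H_0 = Z,  H_1 = Z^2,  H_2 = Z.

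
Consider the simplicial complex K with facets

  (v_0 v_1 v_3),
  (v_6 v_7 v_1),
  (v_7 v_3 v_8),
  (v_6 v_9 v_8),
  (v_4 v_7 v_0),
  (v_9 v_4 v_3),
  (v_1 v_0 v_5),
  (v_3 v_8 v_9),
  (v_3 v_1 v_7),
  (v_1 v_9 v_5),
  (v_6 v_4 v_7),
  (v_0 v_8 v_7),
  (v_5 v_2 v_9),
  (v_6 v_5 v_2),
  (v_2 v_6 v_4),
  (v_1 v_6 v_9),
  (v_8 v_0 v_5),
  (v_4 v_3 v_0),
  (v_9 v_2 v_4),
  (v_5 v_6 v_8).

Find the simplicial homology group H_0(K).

H_0 ≅ Z.

K has 10 vertices, 30 edges, 20 triangles.
rank ∂_0 = 0, rank ∂_1 = 9 ⇒ b_0 = 10 − 0 − 9 = 1; all invariant factors of ∂_1 are 1 so no torsion. So H_0 = Z.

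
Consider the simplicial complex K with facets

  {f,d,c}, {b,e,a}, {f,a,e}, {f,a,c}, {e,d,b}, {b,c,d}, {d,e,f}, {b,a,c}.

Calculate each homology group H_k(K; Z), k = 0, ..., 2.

We work with the vertex ordering a < b < c < d < e < f. The simplices of K, each written with vertices in increasing order, are:

  0-simplices (6): a, b, c, d, e, f
  1-simplices (12): ab, ac, ae, af, bc, bd, be, cd, cf, de, df, ef
  2-simplices (8): abc, abe, acf, aef, bcd, bde, cdf, def

Hence C_0 ≅ Z^6, C_1 ≅ Z^12, C_2 ≅ Z^8.

The boundary map ∂_1: C_1 → C_0 sends each edge [p,q] (with p < q) to q − p. For instance
  ∂cd = d − c.
The resulting 6×12 matrix has rank 5, and its Smith normal form has invariant factors (1,1,1,1,1).

The boundary map ∂_2: C_2 → C_1 acts by ∂[p,q,r] = [q,r] − [p,r] + [p,q]. For instance
  ∂bcd = cd − bd + bc,
  ∂abc = bc − ac + ab.
As a 12×8 matrix over Z this has rank 7, with invariant factors (1,1,1,1,1,1,1).

Reading off H_k = ker ∂_k / im ∂_{k+1}:

  H_0: rank C_0 − rank ∂_1 = 6 − 5 = 1, and the invariant factors of ∂_1 are all 1, so H_0 = Z.
  H_1: rank ker ∂_1 − rank ∂_2 = (12 − 5) − 7 = 0, and the invariant factors of ∂_2 are all 1, so H_1 = 0.
  H_2: rank ker ∂_2 − rank ∂_3 = (8 − 7) − 0 = 1, and there is no ∂_3, so H_2 = Z.

H_0 = Z,  H_1 = 0,  H_2 = Z.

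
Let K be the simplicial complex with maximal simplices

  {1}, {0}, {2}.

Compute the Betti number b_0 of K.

Take the total order 0 < 1 < 2 on the vertex set. Then K (dimension 0) consists of the simplices:

  0-simplices (3): [0], [1], [2]

giving chain groups C_0 ≅ Z^3.

Now H_k = ker ∂_k / im ∂_{k+1}, so:

  H_0: rank C_0 − rank ∂_1 = 3 − 0 = 3, and there is no ∂_1, so H_0 ≅ Z^3.

Hence the Betti numbers are b_0 = 3.

b_0 = 3.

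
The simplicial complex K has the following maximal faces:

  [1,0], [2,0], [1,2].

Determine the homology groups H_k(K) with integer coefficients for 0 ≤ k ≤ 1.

H_0 ≅ Z,  H_1 ≅ Z.

Take the total order 0 < 1 < 2 on the vertex set. Then K (dimension 1) consists of the simplices:

  0-simplices (3): [0], [1], [2]
  1-simplices (3): [0,1], [0,2], [1,2]

Hence C_0 ≅ Z^3, C_1 ≅ Z^3.

∂_1: C_1 → C_0 maps an edge to its endpoints' difference, ∂[p,q] = q − p. For instance
  ∂[0,2] = [2] − [0].
As a 3×3 matrix over Z this has rank 2, with invariant factors (1,1).

Now H_k = ker ∂_k / im ∂_{k+1}, so:

  H_0: rank C_0 − rank ∂_1 = 3 − 2 = 1, and the invariant factors of ∂_1 are all 1, so H_0 ≅ Z.
  H_1: rank ker ∂_1 − rank ∂_2 = (3 − 2) − 0 = 1, and there is no ∂_2, so H_1 ≅ Z.

(K is a triangulation of the circle S^1.)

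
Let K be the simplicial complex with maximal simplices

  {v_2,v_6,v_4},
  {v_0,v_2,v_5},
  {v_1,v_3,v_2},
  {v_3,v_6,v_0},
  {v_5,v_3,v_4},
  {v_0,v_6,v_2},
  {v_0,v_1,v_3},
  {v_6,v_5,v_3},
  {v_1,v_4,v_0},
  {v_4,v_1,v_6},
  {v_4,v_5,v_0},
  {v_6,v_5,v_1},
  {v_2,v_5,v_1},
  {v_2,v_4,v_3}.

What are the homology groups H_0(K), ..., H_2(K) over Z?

H_0 = Z,  H_1 = Z^2,  H_2 = Z.

K has 7 vertices, 21 edges, 14 triangles.
rank ∂_0 = 0, rank ∂_1 = 6 ⇒ b_0 = 7 − 0 − 6 = 1; all invariant factors of ∂_1 are 1 so no torsion. So H_0 = Z.
rank ∂_1 = 6, rank ∂_2 = 13 ⇒ b_1 = 21 − 6 − 13 = 2; all invariant factors of ∂_2 are 1 so no torsion. So H_1 = Z^2.
rank ∂_2 = 13, rank ∂_3 = 0 ⇒ b_2 = 14 − 13 − 0 = 1. So H_2 = Z.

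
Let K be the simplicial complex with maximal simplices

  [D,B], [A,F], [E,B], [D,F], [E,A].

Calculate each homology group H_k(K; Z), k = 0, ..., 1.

H_0 ≅ Z,  H_1 ≅ Z.

Fix the vertex order A < B < D < E < F and write every simplex with vertices in increasing order. Then dim K = 1 and the simplices of K are:

  0-simplices (5): A, B, D, E, F
  1-simplices (5): AE, AF, BD, BE, DF

so the chain groups are C_0 ≅ Z^5, C_1 ≅ Z^5.

The boundary map ∂_1: C_1 → C_0 maps an edge to its endpoints' difference, ∂[p,q] = q − p. For instance
  ∂BE = E − B.
The resulting 5×5 matrix has rank 4, and its Smith normal form has invariant factors (1,1,1,1).

From H_k ≅ ker(∂_k) / im(∂_{k+1}) we obtain:

  H_0: rank C_0 − rank ∂_1 = 5 − 4 = 1, and the invariant factors of ∂_1 are all 1, so H_0 ≅ Z.
  H_1: rank ker ∂_1 − rank ∂_2 = (5 − 4) − 0 = 1, and there is no ∂_2, so H_1 ≅ Z.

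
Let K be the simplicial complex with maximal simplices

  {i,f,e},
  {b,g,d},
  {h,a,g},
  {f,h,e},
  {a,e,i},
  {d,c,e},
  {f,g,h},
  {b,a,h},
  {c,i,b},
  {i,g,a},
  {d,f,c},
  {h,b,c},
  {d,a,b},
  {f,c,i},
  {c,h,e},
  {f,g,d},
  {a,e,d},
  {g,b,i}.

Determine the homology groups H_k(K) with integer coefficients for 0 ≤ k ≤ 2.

H_0 ≅ Z,  H_1 ≅ Z ⊕ Z/2,  H_2 = 0.

Fix the vertex order a < b < c < d < e < f < g < h < i and write every simplex with vertices in increasing order. Then dim K = 2 and the simplices of K are:

  0-simplices (9): a, b, c, d, e, f, g, h, i
  1-simplices (27): ab, ad, ae, ag, ah, ai, bc, bd, bg, bh, bi, cd, ce, cf, ch, ci, de, df, dg, ef, eh, ei, fg, fh, fi, gh, gi
  2-simplices (18): abd, abh, ade, aei, agh, agi, bch, bci, bdg, bgi, cde, cdf, ceh, cfi, dfg, efh, efi, fgh

giving chain groups C_0 ≅ Z^9, C_1 ≅ Z^27, C_2 ≅ Z^18.

∂_1: C_1 → C_0 is given by ∂[p,q] = [q] − [p]. For instance
  ∂df = f − d.
The 9×27 boundary matrix has rank 8 and Smith normal form diag(1,1,1,1,1,1,1,1).

The boundary map ∂_2: C_2 → C_1 sends each 2-simplex [p,q,r] to [q,r] − [p,r] + [p,q]. For instance
  ∂aei = ei − ai + ae,
  ∂abd = bd − ad + ab.
The 27×18 boundary matrix has rank 18 and Smith normal form diag(1,1,1,1,1,1,1,1,1,1,1,1,1,1,1,1,1,2).

From H_k ≅ ker(∂_k) / im(∂_{k+1}) we obtain:

  H_0: rank C_0 − rank ∂_1 = 9 − 8 = 1, and the invariant factors of ∂_1 are all 1, so H_0 ≅ Z.
  H_1: rank ker ∂_1 − rank ∂_2 = (27 − 8) − 18 = 1, and ∂_2 has invariant factor 2 > 1, so H_1 ≅ Z ⊕ Z/2.
  H_2: rank ker ∂_2 − rank ∂_3 = (18 − 18) − 0 = 0, and there is no ∂_3, so H_2 ≅ 0.

As a check, the Euler characteristic is 9 − 27 + 18 = 0, which agrees with 1 − 1 + 0 = 0.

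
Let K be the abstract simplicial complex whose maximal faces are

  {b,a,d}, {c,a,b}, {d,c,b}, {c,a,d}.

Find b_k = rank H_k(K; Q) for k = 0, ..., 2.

We work with the vertex ordering a < b < c < d. The simplices of K, each written with vertices in increasing order, are:

  0-simplices (4): a, b, c, d
  1-simplices (6): ab, ac, ad, bc, bd, cd
  2-simplices (4): abc, abd, acd, bcd

Hence C_0 ≅ Z^4, C_1 ≅ Z^6, C_2 ≅ Z^4.

The boundary map ∂_1: C_1 → C_0 sends each edge [p,q] (with p < q) to q − p. For instance
  ∂ac = c − a.
This gives a 4×6 integer matrix of rank 3; reducing to Smith normal form yields diagonal entries (1,1,1).

∂_2: C_2 → C_1 sends each 2-simplex [p,q,r] to [q,r] − [p,r] + [p,q]. For instance
  ∂abd = bd − ad + ab,
  ∂acd = cd − ad + ac.
This gives a 6×4 integer matrix of rank 3; reducing to Smith normal form yields diagonal entries (1,1,1).

Now H_k = ker ∂_k / im ∂_{k+1}, so:

  H_0: rank C_0 − rank ∂_1 = 4 − 3 = 1, and the invariant factors of ∂_1 are all 1, so H_0 ≅ Z.
  H_1: rank ker ∂_1 − rank ∂_2 = (6 − 3) − 3 = 0, and the invariant factors of ∂_2 are all 1, so H_1 ≅ 0.
  H_2: rank ker ∂_2 − rank ∂_3 = (4 − 3) − 0 = 1, and there is no ∂_3, so H_2 ≅ Z.

Hence the Betti numbers are b_0 = 1, b_1 = 0, b_2 = 1.

b_0 = 1, b_1 = 0, b_2 = 1.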